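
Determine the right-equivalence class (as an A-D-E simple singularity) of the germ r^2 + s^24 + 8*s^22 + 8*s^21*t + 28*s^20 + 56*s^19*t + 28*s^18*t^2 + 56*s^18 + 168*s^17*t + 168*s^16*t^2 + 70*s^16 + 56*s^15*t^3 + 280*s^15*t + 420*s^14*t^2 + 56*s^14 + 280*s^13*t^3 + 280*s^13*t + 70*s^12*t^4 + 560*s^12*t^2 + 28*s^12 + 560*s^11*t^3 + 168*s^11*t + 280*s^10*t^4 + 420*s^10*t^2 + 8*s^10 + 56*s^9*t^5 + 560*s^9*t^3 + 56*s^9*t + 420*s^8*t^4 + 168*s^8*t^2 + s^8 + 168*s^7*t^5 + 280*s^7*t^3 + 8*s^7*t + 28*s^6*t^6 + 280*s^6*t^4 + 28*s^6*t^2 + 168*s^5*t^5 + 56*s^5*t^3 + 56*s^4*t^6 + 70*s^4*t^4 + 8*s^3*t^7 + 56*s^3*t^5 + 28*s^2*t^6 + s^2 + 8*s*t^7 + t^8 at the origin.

A_{7}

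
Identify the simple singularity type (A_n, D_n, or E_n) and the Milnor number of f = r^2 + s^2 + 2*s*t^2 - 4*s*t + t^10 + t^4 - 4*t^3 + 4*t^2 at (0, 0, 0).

Type A9, Milnor number mu = 9.

The Hessian of f at 0 has rank 2. Corank 1: A-series; mu = 9 gives A_9.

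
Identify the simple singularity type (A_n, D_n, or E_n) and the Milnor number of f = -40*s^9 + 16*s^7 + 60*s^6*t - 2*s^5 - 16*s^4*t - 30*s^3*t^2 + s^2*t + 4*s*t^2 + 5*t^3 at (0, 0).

Type D4, Milnor number mu = 4.

The Hessian of f at 0 has rank 0. Corank 2; j^3 = t*(s^2 + 4*s*t + 5*t^2) splits into three distinct lines over C (the quadratic factor has nonzero discriminant), so D_4.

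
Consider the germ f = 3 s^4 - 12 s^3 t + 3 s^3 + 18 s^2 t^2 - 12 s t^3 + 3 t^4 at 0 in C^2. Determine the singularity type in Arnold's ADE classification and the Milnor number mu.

The Hessian of f at 0 has rank 0. Corank 2; j^3 = 3*s^3 is a perfect cube, so E-series; the 4-jet and mu = 6 give E_6.

Type E6, Milnor number mu = 6.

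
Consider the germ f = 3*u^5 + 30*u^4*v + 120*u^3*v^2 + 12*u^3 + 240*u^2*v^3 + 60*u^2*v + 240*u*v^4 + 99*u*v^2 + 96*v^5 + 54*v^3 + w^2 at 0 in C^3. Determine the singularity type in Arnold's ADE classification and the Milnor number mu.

The Hessian of f at 0 has rank 1. Corank 2; j^3 = 3*(u + 2*v)*(2*u + 3*v)^2 has shape L^2 M (L != M), so D-series; mu = 6 gives D_6.

Type D_6, Milnor number mu = 6.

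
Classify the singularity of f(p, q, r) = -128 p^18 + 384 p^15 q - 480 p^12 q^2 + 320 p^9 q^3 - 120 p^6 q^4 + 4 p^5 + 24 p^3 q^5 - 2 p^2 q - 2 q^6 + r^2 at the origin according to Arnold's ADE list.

The Hessian of f at 0 is [[0, 0, 0], [0, 0, 0], [0, 0, 2]] with rank 1, so corank 2. A Groebner basis of the Jacobian ideal J(f) in C{p,q,r} is {p^2/6 + q^5, p^3, p*q, r}; counting standard monomials gives mu = 7. Corank 2; j^3 = -2*p^2*q has shape L^2 M (L != M), so D-series; mu = 7 gives D_7.

D7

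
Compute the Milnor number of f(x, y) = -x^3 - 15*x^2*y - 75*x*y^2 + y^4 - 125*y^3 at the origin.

6

The Hessian of f at 0 has rank 0. Corank 2; j^3 = -(x + 5*y)^3 is a perfect cube, so E-series; the 4-jet and mu = 6 give E_6.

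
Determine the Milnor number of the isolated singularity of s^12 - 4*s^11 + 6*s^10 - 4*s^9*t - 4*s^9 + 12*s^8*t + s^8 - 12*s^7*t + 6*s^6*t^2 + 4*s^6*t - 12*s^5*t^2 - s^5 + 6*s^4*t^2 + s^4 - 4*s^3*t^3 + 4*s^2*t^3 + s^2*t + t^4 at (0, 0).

5

The Hessian of f at 0 is [[0, 0], [0, 0]] with rank 0, so corank 2. A Groebner basis of the Jacobian ideal J(f) in C{s,t} is {s^3, s^2/4 + t^3, s*t}; counting standard monomials gives mu = 5. Corank 2; j^3 = s^2*t has shape L^2 M (L != M), so D-series; mu = 5 gives D_5.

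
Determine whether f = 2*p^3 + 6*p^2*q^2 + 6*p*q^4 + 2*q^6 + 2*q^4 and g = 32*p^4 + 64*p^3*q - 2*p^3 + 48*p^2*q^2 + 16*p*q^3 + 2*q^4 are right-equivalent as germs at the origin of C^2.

Yes.

The Hessian of f at 0 has rank 0. Corank 2; j^3 = 2*p^3 is a perfect cube, so E-series; the 4-jet and mu = 6 give E_6. The Hessian of g at 0 has rank 0. Corank 2; j^3 = -2*p^3 is a perfect cube, so E-series; the 4-jet and mu = 6 give E_6. Both have type E_6, hence right-equivalent.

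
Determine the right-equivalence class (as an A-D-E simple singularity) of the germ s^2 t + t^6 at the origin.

D7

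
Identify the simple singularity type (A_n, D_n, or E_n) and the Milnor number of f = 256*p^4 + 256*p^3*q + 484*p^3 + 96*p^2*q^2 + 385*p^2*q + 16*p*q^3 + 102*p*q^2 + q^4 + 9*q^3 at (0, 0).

Type D_5, Milnor number mu = 5.

The Hessian of f at 0 is [[0, 0], [0, 0]] with rank 0, so corank 2. A Groebner basis of the Jacobian ideal J(f) in C{p,q} is {p*q^2 + 3993*p*q/16 + 1089*q^2/16, -14641*p*q/16 + q^3 - 3993*q^2/16, p^2 + 23*p*q/44 + 3*q^2/44}; counting standard monomials gives mu = 5. Corank 2; j^3 = (4*p + q)*(11*p + 3*q)^2 has shape L^2 M (L != M), so D-series; mu = 5 gives D_5.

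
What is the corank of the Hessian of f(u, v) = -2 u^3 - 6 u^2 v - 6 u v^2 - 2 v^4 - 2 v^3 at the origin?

The Hessian at 0 is [[0, 0], [0, 0]] of rank 0; hence corank 2.

2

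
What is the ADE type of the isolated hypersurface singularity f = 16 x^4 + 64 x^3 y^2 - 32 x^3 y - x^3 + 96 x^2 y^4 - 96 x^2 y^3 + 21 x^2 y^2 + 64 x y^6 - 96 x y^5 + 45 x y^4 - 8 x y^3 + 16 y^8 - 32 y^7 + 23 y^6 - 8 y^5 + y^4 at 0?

E_6

The Hessian of f at 0 is [[0, 0], [0, 0]] with rank 0, so corank 2. A Groebner basis of the Jacobian ideal J(f) in C{x,y} is {x^3, x^2*y, x^2/2 + x*y^2, 3*x^2 + y^3}; counting standard monomials gives mu = 6. Corank 2; j^3 = -x^3 is a perfect cube, so E-series; the 4-jet and mu = 6 give E_6.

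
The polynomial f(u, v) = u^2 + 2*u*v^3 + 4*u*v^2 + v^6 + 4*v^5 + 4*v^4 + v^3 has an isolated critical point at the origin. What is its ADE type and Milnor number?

Type A_{2}, Milnor number mu = 2.

The Hessian of f at 0 has rank 1. Corank 1: A-series; mu = 2 gives A_2.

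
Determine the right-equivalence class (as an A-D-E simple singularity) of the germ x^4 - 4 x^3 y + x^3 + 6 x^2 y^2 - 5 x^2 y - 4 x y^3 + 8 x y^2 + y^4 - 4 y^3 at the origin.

The Hessian of f at 0 has rank 0. Corank 2; j^3 = (x - 2*y)^2*(x - y) has shape L^2 M (L != M), so D-series; mu = 5 gives D_5.

D_5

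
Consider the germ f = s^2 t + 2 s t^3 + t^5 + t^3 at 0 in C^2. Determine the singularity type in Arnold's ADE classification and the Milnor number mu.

Type D4, Milnor number mu = 4.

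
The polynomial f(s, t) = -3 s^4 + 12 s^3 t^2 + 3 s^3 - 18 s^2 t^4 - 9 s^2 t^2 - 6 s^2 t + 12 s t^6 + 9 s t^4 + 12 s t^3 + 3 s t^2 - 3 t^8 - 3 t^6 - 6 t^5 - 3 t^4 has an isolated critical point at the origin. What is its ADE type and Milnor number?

Type D5, Milnor number mu = 5.

The Hessian of f at 0 has rank 0. Corank 2; j^3 = 3*s*(s - t)^2 has shape L^2 M (L != M), so D-series; mu = 5 gives D_5.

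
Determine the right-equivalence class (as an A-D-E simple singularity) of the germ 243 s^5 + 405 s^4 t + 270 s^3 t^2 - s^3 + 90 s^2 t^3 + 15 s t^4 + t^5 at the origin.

The Hessian of f at 0 is [[0, 0], [0, 0]] with rank 0, so corank 2. A Groebner basis of the Jacobian ideal J(f) in C{s,t} is {t^5, s*t^3 + t^4/12, s^2}; counting standard monomials gives mu = 8. Corank 2; j^3 = -s^3 is a perfect cube, so E-series; the 5-jet and mu = 8 give E_8.

E8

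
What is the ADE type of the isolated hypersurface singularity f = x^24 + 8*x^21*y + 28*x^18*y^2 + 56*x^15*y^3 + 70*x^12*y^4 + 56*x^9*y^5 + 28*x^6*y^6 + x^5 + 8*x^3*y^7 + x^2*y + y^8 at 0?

D9

The Hessian of f at 0 has rank 0. Corank 2; j^3 = x^2*y has shape L^2 M (L != M), so D-series; mu = 9 gives D_9.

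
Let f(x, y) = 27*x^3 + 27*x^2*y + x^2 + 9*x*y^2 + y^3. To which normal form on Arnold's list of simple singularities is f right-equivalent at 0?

A2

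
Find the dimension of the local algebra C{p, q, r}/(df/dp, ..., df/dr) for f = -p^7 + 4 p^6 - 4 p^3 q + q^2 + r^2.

6

The Hessian of f at 0 has rank 2. Corank 1: A-series; mu = 6 gives A_6.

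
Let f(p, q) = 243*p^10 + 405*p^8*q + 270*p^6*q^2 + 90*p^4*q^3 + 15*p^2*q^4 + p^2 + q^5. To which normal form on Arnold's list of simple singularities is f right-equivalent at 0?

The Hessian of f at 0 has rank 1. Corank 1: A-series; mu = 4 gives A_4.

A_4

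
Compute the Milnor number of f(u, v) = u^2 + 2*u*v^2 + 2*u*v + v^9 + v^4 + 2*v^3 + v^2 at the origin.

8

The Hessian of f at 0 is [[2, 2], [2, 2]] with rank 1, so corank 1. A Groebner basis of the Jacobian ideal J(f) in C{u,v} is {u^4 + 4*u^3*v - 6*u^3 - 10*u^2*v + 5*u^2 + 6*u*v - u - v, u + v^2 + v}; counting standard monomials gives mu = 8. Corank 1: A-series; mu = 8 gives A_8.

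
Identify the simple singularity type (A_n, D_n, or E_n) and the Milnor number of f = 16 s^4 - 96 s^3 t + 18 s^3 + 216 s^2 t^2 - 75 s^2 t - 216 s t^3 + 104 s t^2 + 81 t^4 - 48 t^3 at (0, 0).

Type D_{5}, Milnor number mu = 5.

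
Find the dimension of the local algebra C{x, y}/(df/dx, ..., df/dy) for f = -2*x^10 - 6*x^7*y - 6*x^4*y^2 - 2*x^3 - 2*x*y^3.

7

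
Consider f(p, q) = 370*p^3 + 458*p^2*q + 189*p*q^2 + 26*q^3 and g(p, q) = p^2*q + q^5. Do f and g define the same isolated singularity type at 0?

No.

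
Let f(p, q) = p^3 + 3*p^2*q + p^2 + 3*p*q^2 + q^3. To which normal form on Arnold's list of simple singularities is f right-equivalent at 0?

A_{2}

The Hessian of f at 0 has rank 1. Corank 1: A-series; mu = 2 gives A_2.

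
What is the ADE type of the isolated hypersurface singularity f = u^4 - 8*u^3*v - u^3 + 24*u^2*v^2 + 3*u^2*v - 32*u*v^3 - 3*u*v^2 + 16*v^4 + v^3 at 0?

The Hessian of f at 0 is [[0, 0], [0, 0]] with rank 0, so corank 2. A Groebner basis of the Jacobian ideal J(f) in C{u,v} is {v^4, u*v^2 - 4*v^3/3, u^2 - 2*u*v + v^2}; counting standard monomials gives mu = 6. Corank 2; j^3 = -(u - v)^3 is a perfect cube, so E-series; the 4-jet and mu = 6 give E_6.

E_{6}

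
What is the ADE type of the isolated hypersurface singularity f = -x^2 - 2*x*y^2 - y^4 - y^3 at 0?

A_{2}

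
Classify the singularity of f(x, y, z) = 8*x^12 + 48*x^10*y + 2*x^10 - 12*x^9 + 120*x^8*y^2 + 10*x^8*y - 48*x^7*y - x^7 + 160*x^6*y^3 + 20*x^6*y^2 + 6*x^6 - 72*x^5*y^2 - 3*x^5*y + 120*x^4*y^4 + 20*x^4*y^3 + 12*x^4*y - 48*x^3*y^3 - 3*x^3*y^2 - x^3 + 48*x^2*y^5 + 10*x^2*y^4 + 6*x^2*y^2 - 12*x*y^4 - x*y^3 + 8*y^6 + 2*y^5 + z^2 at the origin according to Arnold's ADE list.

E7

The Hessian of f at 0 has rank 1. Corank 2; j^3 = -x^3 is a perfect cube, so E-series; the 4-jet and mu = 7 give E_7.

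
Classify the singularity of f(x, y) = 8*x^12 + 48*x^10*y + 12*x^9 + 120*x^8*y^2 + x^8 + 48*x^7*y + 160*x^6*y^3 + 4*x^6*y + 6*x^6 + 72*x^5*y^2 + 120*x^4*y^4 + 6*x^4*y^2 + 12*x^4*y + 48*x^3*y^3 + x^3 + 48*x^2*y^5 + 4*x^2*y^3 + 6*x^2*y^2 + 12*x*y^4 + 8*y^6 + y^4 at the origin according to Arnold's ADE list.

The Hessian of f at 0 has rank 0. Corank 2; j^3 = x^3 is a perfect cube, so E-series; the 4-jet and mu = 6 give E_6.

E6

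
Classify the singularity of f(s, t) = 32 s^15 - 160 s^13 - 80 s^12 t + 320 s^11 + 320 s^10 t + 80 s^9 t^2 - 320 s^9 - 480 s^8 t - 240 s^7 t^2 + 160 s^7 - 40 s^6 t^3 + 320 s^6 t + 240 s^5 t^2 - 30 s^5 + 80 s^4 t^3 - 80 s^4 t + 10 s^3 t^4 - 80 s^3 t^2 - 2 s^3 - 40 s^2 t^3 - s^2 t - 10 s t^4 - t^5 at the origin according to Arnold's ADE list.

The Hessian of f at 0 is [[0, 0], [0, 0]] with rank 0, so corank 2. A Groebner basis of the Jacobian ideal J(f) in C{s,t} is {-s*t/10 + t^4, s*t^2, s^2 + s*t/2}; counting standard monomials gives mu = 6. Corank 2; j^3 = -s^2*(2*s + t) has shape L^2 M (L != M), so D-series; mu = 6 gives D_6.

D6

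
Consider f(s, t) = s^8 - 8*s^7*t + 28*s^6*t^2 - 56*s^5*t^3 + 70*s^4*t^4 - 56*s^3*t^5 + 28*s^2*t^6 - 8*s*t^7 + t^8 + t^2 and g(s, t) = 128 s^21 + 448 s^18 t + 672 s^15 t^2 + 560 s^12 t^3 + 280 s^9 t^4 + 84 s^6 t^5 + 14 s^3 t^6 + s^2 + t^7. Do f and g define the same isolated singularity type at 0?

The Hessian of f at 0 is [[0, 0], [0, 2]] with rank 1, so corank 1. A Groebner basis of the Jacobian ideal J(f) in C{s,t} is {s^7, t}; counting standard monomials gives mu = 7. Corank 1: A-series; mu = 7 gives A_7. The Hessian of g at 0 is [[2, 0], [0, 0]] with rank 1, so corank 1. A Groebner basis of the Jacobian ideal J(g) in C{s,t} is {t^6, s}; counting standard monomials gives mu = 6. Corank 1: A-series; mu = 6 gives A_6. f is A_7 but g is A_6, hence not right-equivalent.

No.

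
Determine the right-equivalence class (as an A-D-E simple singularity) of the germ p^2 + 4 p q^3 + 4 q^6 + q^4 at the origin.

The Hessian of f at 0 is [[2, 0], [0, 0]] with rank 1, so corank 1. A Groebner basis of the Jacobian ideal J(f) in C{p,q} is {q^3, p}; counting standard monomials gives mu = 3. Corank 1: A-series; mu = 3 gives A_3.

A_{3}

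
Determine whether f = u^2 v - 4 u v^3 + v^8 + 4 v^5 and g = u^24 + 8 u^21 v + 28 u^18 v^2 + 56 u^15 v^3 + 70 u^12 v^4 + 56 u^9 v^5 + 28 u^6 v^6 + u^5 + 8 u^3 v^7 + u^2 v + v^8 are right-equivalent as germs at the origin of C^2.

The Hessian of f at 0 is [[0, 0], [0, 0]] with rank 0, so corank 2. A Groebner basis of the Jacobian ideal J(f) in C{u,v} is {u^4, u^3*v + u^2 - 2*u*v^2, -u^3/2 + u^2*v^2, -u*v/2 + v^3}; counting standard monomials gives mu = 9. Corank 2; j^3 = u^2*v has shape L^2 M (L != M), so D-series; mu = 9 gives D_9. The Hessian of g at 0 is [[0, 0], [0, 0]] with rank 0, so corank 2. A Groebner basis of the Jacobian ideal J(g) in C{u,v} is {u^2/8 + v^7, u^3, u*v}; counting standard monomials gives mu = 9. Corank 2; j^3 = u^2*v has shape L^2 M (L != M), so D-series; mu = 9 gives D_9. Both have type D_9, hence right-equivalent.

Yes.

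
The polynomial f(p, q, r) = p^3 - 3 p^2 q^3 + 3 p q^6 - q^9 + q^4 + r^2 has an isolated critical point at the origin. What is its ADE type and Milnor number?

The Hessian of f at 0 has rank 1. Corank 2; j^3 = p^3 is a perfect cube, so E-series; the 4-jet and mu = 6 give E_6.

Type E_{6}, Milnor number mu = 6.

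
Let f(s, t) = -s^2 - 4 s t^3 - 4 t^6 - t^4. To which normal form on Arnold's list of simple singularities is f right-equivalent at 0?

The Hessian of f at 0 is [[-2, 0], [0, 0]] with rank 1, so corank 1. A Groebner basis of the Jacobian ideal J(f) in C{s,t} is {t^3, s}; counting standard monomials gives mu = 3. Corank 1: A-series; mu = 3 gives A_3.

A3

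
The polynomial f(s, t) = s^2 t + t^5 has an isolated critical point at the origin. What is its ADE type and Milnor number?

Type D6, Milnor number mu = 6.

The Hessian of f at 0 has rank 0. Corank 2; j^3 = s^2*t has shape L^2 M (L != M), so D-series; mu = 6 gives D_6.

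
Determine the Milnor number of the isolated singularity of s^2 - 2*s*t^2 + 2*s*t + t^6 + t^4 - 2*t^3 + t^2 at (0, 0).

The Hessian of f at 0 has rank 1. Corank 1: A-series; mu = 5 gives A_5.

5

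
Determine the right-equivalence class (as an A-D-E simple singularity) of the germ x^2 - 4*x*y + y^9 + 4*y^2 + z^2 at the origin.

A_{8}

The Hessian of f at 0 is [[2, -4, 0], [-4, 8, 0], [0, 0, 2]] with rank 2, so corank 1. A Groebner basis of the Jacobian ideal J(f) in C{x,y,z} is {y^8, x - 2*y, z}; counting standard monomials gives mu = 8. Corank 1: A-series; mu = 8 gives A_8.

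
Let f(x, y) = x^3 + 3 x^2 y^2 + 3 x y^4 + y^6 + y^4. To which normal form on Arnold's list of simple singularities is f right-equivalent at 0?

E_6

The Hessian of f at 0 is [[0, 0], [0, 0]] with rank 0, so corank 2. A Groebner basis of the Jacobian ideal J(f) in C{x,y} is {x^3, x^2*y, x^2/2 + x*y^2, y^3}; counting standard monomials gives mu = 6. Corank 2; j^3 = x^3 is a perfect cube, so E-series; the 4-jet and mu = 6 give E_6.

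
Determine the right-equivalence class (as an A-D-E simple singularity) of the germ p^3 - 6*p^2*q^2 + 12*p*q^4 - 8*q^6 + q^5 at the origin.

E8

The Hessian of f at 0 is [[0, 0], [0, 0]] with rank 0, so corank 2. A Groebner basis of the Jacobian ideal J(f) in C{p,q} is {q^4, p^3, -p^2/4 + p*q^2}; counting standard monomials gives mu = 8. Corank 2; j^3 = p^3 is a perfect cube, so E-series; the 5-jet and mu = 8 give E_8.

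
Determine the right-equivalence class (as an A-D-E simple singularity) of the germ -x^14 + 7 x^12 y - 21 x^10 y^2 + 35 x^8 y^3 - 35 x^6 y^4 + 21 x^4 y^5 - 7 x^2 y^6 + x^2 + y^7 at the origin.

A_{6}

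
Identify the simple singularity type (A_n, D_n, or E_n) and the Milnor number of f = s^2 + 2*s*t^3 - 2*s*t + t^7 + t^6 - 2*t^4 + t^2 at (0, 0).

Type A6, Milnor number mu = 6.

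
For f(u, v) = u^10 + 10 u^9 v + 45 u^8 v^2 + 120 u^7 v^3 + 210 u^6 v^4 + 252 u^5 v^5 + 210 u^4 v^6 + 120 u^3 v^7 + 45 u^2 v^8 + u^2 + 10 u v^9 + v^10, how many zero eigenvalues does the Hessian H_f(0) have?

1

Hessian at 0 has rank 1.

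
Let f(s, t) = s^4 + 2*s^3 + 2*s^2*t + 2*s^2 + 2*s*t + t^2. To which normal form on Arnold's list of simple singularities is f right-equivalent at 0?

A1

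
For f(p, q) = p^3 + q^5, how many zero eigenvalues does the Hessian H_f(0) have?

The Hessian at 0 is [[0, 0], [0, 0]] of rank 0; hence corank 2.

2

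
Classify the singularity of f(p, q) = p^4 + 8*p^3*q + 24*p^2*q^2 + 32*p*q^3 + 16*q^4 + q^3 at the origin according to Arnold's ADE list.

E6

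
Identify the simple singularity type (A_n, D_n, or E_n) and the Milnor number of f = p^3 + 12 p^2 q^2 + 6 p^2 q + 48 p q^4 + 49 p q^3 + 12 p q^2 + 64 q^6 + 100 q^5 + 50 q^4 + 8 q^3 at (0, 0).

The Hessian of f at 0 has rank 0. Corank 2; j^3 = (p + 2*q)^3 is a perfect cube, so E-series; the 4-jet and mu = 7 give E_7.

Type E_7, Milnor number mu = 7.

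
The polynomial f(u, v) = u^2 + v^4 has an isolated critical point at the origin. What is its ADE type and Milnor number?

Type A_{3}, Milnor number mu = 3.

The Hessian of f at 0 is [[2, 0], [0, 0]] with rank 1, so corank 1. A Groebner basis of the Jacobian ideal J(f) in C{u,v} is {v^3, u}; counting standard monomials gives mu = 3. Corank 1: A-series; mu = 3 gives A_3.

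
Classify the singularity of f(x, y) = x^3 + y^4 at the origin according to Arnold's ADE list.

E_{6}

The Hessian of f at 0 has rank 0. Corank 2; j^3 = x^3 is a perfect cube, so E-series; the 4-jet and mu = 6 give E_6.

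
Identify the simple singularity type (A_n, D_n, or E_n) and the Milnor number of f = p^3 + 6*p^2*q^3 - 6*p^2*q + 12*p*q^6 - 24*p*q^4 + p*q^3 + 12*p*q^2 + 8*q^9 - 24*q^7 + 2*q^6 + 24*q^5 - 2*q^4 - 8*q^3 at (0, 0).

The Hessian of f at 0 has rank 0. Corank 2; j^3 = (p - 2*q)^3 is a perfect cube, so E-series; the 4-jet and mu = 7 give E_7.

Type E_7, Milnor number mu = 7.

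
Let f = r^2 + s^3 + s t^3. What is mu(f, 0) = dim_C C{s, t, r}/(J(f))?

The Hessian of f at 0 is [[0, 0, 0], [0, 0, 0], [0, 0, 2]] with rank 1, so corank 2. A Groebner basis of the Jacobian ideal J(f) in C{s,t,r} is {s^3, s*t^2, 3*s^2 + t^3, r}; counting standard monomials gives mu = 7. Corank 2; j^3 = s^3 is a perfect cube, so E-series; the 4-jet and mu = 7 give E_7.

7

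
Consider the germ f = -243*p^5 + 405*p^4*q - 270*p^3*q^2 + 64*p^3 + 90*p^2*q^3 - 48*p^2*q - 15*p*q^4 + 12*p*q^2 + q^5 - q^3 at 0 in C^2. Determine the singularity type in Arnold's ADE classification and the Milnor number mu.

The Hessian of f at 0 has rank 0. Corank 2; j^3 = (4*p - q)^3 is a perfect cube, so E-series; the 5-jet and mu = 8 give E_8.

Type E_{8}, Milnor number mu = 8.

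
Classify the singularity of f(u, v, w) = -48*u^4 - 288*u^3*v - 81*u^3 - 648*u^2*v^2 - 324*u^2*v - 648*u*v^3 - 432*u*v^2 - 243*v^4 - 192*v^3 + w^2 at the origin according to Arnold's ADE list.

The Hessian of f at 0 is [[0, 0, 0], [0, 0, 0], [0, 0, 2]] with rank 1, so corank 2. A Groebner basis of the Jacobian ideal J(f) in C{u,v,w} is {v^4, u*v^2 + 25*v^3/18, u^2 + 8*u*v/3 + 16*v^2/9, w}; counting standard monomials gives mu = 6. Corank 2; j^3 = -3*(3*u + 4*v)^3 is a perfect cube, so E-series; the 4-jet and mu = 6 give E_6.

E_6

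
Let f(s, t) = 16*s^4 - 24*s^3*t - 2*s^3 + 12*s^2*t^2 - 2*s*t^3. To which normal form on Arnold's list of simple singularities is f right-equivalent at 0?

E_7

The Hessian of f at 0 has rank 0. Corank 2; j^3 = -2*s^3 is a perfect cube, so E-series; the 4-jet and mu = 7 give E_7.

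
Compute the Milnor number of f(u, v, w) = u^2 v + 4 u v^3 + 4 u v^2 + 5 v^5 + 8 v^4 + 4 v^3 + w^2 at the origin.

6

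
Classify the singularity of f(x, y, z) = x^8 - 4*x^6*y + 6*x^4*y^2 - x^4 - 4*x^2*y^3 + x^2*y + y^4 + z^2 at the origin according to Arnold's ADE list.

D_5

The Hessian of f at 0 has rank 1. Corank 2; j^3 = x^2*y has shape L^2 M (L != M), so D-series; mu = 5 gives D_5.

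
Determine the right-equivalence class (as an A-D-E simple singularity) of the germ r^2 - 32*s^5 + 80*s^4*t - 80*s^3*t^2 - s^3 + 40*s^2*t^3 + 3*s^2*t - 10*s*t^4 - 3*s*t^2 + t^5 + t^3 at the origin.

The Hessian of f at 0 is [[0, 0, 0], [0, 0, 0], [0, 0, 2]] with rank 1, so corank 2. A Groebner basis of the Jacobian ideal J(f) in C{s,t,r} is {t^5, s*t^3 - 7*t^4/8, s^2 - 2*s*t + t^2, r}; counting standard monomials gives mu = 8. Corank 2; j^3 = -(s - t)^3 is a perfect cube, so E-series; the 5-jet and mu = 8 give E_8.

E_8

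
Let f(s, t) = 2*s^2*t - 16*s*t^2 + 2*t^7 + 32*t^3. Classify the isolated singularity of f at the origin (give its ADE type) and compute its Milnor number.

Type D_{8}, Milnor number mu = 8.

The Hessian of f at 0 has rank 0. Corank 2; j^3 = 2*t*(s - 4*t)^2 has shape L^2 M (L != M), so D-series; mu = 8 gives D_8.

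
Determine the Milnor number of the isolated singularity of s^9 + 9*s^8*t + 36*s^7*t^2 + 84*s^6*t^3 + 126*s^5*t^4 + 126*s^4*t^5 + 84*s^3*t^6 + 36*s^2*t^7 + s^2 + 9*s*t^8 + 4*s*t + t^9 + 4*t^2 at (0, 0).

8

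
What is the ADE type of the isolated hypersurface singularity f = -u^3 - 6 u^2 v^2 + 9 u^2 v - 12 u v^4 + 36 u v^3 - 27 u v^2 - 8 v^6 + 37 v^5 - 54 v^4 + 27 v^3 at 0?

The Hessian of f at 0 has rank 0. Corank 2; j^3 = -(u - 3*v)^3 is a perfect cube, so E-series; the 5-jet and mu = 8 give E_8.

E_8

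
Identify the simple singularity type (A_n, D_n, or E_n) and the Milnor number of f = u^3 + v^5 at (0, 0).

Type E_{8}, Milnor number mu = 8.

The Hessian of f at 0 is [[0, 0], [0, 0]] with rank 0, so corank 2. A Groebner basis of the Jacobian ideal J(f) in C{u,v} is {v^4, u^2}; counting standard monomials gives mu = 8. Corank 2; j^3 = u^3 is a perfect cube, so E-series; the 5-jet and mu = 8 give E_8.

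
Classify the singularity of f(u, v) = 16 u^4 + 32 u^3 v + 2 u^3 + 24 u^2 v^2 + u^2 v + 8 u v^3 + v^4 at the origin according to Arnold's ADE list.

D_{5}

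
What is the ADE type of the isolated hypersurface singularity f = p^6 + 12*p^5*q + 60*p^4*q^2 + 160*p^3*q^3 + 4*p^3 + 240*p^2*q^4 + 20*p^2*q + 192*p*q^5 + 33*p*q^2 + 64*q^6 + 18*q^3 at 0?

D_7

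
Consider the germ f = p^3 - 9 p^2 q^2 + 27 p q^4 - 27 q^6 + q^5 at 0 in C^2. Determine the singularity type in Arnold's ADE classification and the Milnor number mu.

Type E_8, Milnor number mu = 8.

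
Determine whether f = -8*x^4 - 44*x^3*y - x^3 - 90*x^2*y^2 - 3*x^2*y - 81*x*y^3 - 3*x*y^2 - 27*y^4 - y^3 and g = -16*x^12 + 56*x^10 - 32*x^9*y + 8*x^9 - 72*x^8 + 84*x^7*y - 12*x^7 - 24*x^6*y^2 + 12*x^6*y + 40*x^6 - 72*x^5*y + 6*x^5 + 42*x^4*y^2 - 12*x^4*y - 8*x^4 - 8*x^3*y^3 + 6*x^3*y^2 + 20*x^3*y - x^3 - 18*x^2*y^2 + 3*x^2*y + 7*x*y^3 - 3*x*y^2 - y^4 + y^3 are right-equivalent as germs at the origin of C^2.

The Hessian of f at 0 has rank 0. Corank 2; j^3 = -(x + y)^3 is a perfect cube, so E-series; the 4-jet and mu = 7 give E_7. The Hessian of g at 0 has rank 0. Corank 2; j^3 = -(x - y)^3 is a perfect cube, so E-series; the 4-jet and mu = 7 give E_7. Both have type E_7, hence right-equivalent.

Yes.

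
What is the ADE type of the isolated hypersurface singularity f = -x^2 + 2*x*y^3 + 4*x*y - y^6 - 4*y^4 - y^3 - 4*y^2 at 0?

A2

The Hessian of f at 0 has rank 1. Corank 1: A-series; mu = 2 gives A_2.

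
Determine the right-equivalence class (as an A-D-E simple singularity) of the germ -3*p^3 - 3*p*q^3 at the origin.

E_{7}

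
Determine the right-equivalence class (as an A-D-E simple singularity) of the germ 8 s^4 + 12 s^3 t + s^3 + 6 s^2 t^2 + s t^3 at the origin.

E_{7}

The Hessian of f at 0 has rank 0. Corank 2; j^3 = s^3 is a perfect cube, so E-series; the 4-jet and mu = 7 give E_7.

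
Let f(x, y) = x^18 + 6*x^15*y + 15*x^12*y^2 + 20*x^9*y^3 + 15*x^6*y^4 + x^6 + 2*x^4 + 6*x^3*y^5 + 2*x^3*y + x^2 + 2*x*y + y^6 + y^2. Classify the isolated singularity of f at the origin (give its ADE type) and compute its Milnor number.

Type A_5, Milnor number mu = 5.

The Hessian of f at 0 has rank 1. Corank 1: A-series; mu = 5 gives A_5.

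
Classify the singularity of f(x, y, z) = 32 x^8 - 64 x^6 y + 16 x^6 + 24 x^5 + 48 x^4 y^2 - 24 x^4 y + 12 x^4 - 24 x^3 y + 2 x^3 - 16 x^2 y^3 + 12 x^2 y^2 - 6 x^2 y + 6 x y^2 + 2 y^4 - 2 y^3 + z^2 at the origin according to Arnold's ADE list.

The Hessian of f at 0 has rank 1. Corank 2; j^3 = 2*(x - y)^3 is a perfect cube, so E-series; the 4-jet and mu = 6 give E_6.

E6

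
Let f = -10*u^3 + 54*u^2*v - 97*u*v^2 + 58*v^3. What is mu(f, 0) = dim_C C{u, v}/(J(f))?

4

The Hessian of f at 0 has rank 0. Corank 2; j^3 = -(u - 2*v)*(10*u^2 - 34*u*v + 29*v^2) splits into three distinct lines over C (the quadratic factor has nonzero discriminant), so D_4.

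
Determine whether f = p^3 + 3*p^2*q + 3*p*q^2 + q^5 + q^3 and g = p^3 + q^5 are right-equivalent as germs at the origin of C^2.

Yes.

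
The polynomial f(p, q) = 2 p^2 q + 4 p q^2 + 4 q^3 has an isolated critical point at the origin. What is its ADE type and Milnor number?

Type D_4, Milnor number mu = 4.

The Hessian of f at 0 is [[0, 0], [0, 0]] with rank 0, so corank 2. A Groebner basis of the Jacobian ideal J(f) in C{p,q} is {q^3, p^2 + 2*q^2, p*q + q^2}; counting standard monomials gives mu = 4. Corank 2; j^3 = 2*q*(p^2 + 2*p*q + 2*q^2) splits into three distinct lines over C (the quadratic factor has nonzero discriminant), so D_4.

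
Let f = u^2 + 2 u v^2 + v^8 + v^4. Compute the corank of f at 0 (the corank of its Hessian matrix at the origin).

1

Hessian at 0 has rank 1.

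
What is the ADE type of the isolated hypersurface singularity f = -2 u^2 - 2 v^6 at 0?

A_{5}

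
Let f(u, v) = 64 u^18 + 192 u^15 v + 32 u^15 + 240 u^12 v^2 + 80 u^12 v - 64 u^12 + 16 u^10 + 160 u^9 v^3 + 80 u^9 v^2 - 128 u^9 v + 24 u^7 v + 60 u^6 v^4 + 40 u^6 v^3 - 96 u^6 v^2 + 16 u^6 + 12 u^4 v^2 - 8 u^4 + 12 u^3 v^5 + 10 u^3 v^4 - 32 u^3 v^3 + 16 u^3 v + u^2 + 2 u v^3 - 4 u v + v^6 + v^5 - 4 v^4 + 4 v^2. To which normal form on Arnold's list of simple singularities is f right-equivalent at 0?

The Hessian of f at 0 has rank 1. Corank 1: A-series; mu = 4 gives A_4.

A_4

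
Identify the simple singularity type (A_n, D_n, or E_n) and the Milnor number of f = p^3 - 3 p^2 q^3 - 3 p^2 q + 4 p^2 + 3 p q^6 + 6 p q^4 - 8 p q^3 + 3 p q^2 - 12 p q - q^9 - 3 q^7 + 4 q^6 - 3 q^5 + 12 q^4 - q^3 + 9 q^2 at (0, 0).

Type A_2, Milnor number mu = 2.

The Hessian of f at 0 has rank 1. Corank 1: A-series; mu = 2 gives A_2.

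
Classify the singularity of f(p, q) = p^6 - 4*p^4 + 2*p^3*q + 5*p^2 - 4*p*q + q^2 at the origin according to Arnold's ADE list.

A_{1}

The Hessian of f at 0 is [[10, -4], [-4, 2]] with rank 2, so corank 0. A Groebner basis of the Jacobian ideal J(f) in C{p,q} is {p, q}; counting standard monomials gives mu = 1. Corank 0: nondegenerate Morse point, so A_1.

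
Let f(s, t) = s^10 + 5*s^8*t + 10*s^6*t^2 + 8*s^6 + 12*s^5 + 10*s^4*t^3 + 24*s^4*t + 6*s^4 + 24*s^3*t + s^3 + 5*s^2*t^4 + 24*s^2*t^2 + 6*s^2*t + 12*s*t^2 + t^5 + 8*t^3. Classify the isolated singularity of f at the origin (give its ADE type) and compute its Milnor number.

The Hessian of f at 0 is [[0, 0], [0, 0]] with rank 0, so corank 2. A Groebner basis of the Jacobian ideal J(f) in C{s,t} is {s^2/128 + s*t^3 + s*t^2/8 + s*t/32 + t^3/4 + t^2/32, t^4, s^3 + 3*s^2/4 + 3*s*t + 8*t^3 + 3*t^2, s^2*t - s^2/8 + 2*s*t^2 - s*t/2 - t^2/2}; counting standard monomials gives mu = 8. Corank 2; j^3 = (s + 2*t)^3 is a perfect cube, so E-series; the 5-jet and mu = 8 give E_8.

Type E_8, Milnor number mu = 8.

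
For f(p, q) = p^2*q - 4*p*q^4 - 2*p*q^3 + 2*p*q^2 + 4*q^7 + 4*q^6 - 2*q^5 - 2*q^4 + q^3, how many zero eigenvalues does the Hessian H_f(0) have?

2

Hessian at 0 has rank 0.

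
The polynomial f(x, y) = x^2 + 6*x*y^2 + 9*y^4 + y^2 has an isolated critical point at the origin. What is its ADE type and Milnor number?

The Hessian of f at 0 is [[2, 0], [0, 2]] with rank 2, so corank 0. A Groebner basis of the Jacobian ideal J(f) in C{x,y} is {x, y}; counting standard monomials gives mu = 1. Corank 0: nondegenerate Morse point, so A_1.

Type A1, Milnor number mu = 1.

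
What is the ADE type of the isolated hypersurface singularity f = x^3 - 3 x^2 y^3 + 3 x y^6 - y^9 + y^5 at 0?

E8

The Hessian of f at 0 is [[0, 0], [0, 0]] with rank 0, so corank 2. A Groebner basis of the Jacobian ideal J(f) in C{x,y} is {-x^2/2 + x*y^3, y^4, x^3, x^2*y}; counting standard monomials gives mu = 8. Corank 2; j^3 = x^3 is a perfect cube, so E-series; the 5-jet and mu = 8 give E_8.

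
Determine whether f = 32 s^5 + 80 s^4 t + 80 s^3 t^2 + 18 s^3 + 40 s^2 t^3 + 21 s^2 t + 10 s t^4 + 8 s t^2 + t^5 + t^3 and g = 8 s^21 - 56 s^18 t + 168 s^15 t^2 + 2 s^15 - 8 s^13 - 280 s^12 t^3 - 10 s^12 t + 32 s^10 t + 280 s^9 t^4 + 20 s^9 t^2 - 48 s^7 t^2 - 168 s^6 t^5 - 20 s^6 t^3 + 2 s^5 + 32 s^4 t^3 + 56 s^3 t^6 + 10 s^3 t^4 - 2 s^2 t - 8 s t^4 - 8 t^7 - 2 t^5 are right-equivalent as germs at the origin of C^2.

The Hessian of f at 0 is [[0, 0], [0, 0]] with rank 0, so corank 2. A Groebner basis of the Jacobian ideal J(f) in C{s,t} is {-243*s*t/10 + t^4 - 81*t^2/10, s*t^2 + t^3/3, s^2 + 5*s*t/6 + t^2/6}; counting standard monomials gives mu = 6. Corank 2; j^3 = (2*s + t)*(3*s + t)^2 has shape L^2 M (L != M), so D-series; mu = 6 gives D_6. The Hessian of g at 0 is [[0, 0], [0, 0]] with rank 0, so corank 2. A Groebner basis of the Jacobian ideal J(g) in C{s,t} is {s*t/2 + t^4, s*t^2, s^2 - 5*s*t/2}; counting standard monomials gives mu = 6. Corank 2; j^3 = -2*s^2*t has shape L^2 M (L != M), so D-series; mu = 6 gives D_6. Both have type D_6, hence right-equivalent.

Yes.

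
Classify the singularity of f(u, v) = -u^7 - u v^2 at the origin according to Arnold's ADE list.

D_{8}

The Hessian of f at 0 is [[0, 0], [0, 0]] with rank 0, so corank 2. A Groebner basis of the Jacobian ideal J(f) in C{u,v} is {u^6 + v^2/7, v^3, u*v}; counting standard monomials gives mu = 8. Corank 2; j^3 = -u*v^2 has shape L^2 M (L != M), so D-series; mu = 8 gives D_8.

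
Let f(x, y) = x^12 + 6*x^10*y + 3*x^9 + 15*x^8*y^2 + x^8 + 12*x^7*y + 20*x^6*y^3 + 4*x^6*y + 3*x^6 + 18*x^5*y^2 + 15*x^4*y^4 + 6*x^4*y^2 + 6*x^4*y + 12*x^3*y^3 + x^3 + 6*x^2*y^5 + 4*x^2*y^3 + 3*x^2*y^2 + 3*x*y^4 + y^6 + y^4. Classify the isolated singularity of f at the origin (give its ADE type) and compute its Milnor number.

Type E_6, Milnor number mu = 6.

The Hessian of f at 0 has rank 0. Corank 2; j^3 = x^3 is a perfect cube, so E-series; the 4-jet and mu = 6 give E_6.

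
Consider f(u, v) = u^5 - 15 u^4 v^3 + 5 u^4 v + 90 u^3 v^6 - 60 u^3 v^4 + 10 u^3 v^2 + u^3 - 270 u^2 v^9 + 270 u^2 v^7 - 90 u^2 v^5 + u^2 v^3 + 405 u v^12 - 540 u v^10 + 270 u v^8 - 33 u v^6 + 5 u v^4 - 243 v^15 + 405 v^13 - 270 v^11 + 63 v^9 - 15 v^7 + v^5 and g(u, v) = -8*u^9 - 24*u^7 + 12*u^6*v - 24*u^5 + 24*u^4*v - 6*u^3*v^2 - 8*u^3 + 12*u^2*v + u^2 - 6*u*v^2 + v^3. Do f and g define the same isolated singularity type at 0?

No.

The Hessian of f at 0 is [[0, 0], [0, 0]] with rank 0, so corank 2. A Groebner basis of the Jacobian ideal J(f) in C{u,v} is {-u^2/6 + u*v^3, 2*u^2/3 + v^4, u^3, u^2*v}; counting standard monomials gives mu = 8. Corank 2; j^3 = u^3 is a perfect cube, so E-series; the 5-jet and mu = 8 give E_8. The Hessian of g at 0 is [[2, 0], [0, 0]] with rank 1, so corank 1. A Groebner basis of the Jacobian ideal J(g) in C{u,v} is {v^2, u}; counting standard monomials gives mu = 2. Corank 1: A-series; mu = 2 gives A_2. f is E_8 but g is A_2, hence not right-equivalent.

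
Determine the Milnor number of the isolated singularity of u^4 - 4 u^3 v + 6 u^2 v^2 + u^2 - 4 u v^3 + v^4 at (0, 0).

The Hessian of f at 0 has rank 1. Corank 1: A-series; mu = 3 gives A_3.

3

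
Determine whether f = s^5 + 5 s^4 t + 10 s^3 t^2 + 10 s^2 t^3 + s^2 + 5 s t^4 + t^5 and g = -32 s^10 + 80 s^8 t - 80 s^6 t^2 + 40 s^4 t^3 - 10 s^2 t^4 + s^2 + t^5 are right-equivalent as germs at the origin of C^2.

Yes.

The Hessian of f at 0 is [[2, 0], [0, 0]] with rank 1, so corank 1. A Groebner basis of the Jacobian ideal J(f) in C{s,t} is {t^4, s}; counting standard monomials gives mu = 4. Corank 1: A-series; mu = 4 gives A_4. The Hessian of g at 0 is [[2, 0], [0, 0]] with rank 1, so corank 1. A Groebner basis of the Jacobian ideal J(g) in C{s,t} is {t^4, s}; counting standard monomials gives mu = 4. Corank 1: A-series; mu = 4 gives A_4. Both have type A_4, hence right-equivalent.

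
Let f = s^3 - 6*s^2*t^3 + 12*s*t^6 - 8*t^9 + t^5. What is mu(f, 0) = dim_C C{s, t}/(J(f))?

8

The Hessian of f at 0 has rank 0. Corank 2; j^3 = s^3 is a perfect cube, so E-series; the 5-jet and mu = 8 give E_8.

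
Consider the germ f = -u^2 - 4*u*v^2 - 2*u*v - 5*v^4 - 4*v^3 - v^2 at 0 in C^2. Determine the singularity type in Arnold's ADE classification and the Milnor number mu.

Type A_{3}, Milnor number mu = 3.

The Hessian of f at 0 has rank 1. Corank 1: A-series; mu = 3 gives A_3.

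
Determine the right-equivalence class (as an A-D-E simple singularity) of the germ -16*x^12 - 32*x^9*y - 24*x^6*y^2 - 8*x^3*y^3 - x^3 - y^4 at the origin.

E_6

The Hessian of f at 0 has rank 0. Corank 2; j^3 = -x^3 is a perfect cube, so E-series; the 4-jet and mu = 6 give E_6.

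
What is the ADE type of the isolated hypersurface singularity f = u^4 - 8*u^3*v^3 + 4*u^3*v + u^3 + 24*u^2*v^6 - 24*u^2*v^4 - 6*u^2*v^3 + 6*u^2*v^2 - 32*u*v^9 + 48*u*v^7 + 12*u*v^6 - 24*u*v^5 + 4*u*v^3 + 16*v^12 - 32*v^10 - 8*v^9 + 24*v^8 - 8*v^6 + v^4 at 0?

E_6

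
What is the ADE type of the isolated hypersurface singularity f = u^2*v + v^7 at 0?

D_8

The Hessian of f at 0 has rank 0. Corank 2; j^3 = u^2*v has shape L^2 M (L != M), so D-series; mu = 8 gives D_8.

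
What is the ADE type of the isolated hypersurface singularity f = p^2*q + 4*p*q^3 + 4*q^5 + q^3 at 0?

D_{4}

The Hessian of f at 0 is [[0, 0], [0, 0]] with rank 0, so corank 2. A Groebner basis of the Jacobian ideal J(f) in C{p,q} is {q^3, p^2 + 3*q^2, p*q}; counting standard monomials gives mu = 4. Corank 2; j^3 = q*(p^2 + q^2) splits into three distinct lines over C (the quadratic factor has nonzero discriminant), so D_4.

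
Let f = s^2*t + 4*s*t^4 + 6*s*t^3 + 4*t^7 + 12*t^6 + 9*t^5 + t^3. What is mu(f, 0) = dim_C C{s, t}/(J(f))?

4

The Hessian of f at 0 has rank 0. Corank 2; j^3 = t*(s^2 + t^2) splits into three distinct lines over C (the quadratic factor has nonzero discriminant), so D_4.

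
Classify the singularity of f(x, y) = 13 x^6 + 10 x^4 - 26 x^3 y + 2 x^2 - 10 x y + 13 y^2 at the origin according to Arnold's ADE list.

A_{1}

The Hessian of f at 0 has rank 2. Corank 0: nondegenerate Morse point, so A_1.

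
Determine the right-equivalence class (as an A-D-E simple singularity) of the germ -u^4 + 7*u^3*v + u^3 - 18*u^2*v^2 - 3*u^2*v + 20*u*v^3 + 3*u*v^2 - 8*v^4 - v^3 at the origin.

The Hessian of f at 0 has rank 0. Corank 2; j^3 = (u - v)^3 is a perfect cube, so E-series; the 4-jet and mu = 7 give E_7.

E7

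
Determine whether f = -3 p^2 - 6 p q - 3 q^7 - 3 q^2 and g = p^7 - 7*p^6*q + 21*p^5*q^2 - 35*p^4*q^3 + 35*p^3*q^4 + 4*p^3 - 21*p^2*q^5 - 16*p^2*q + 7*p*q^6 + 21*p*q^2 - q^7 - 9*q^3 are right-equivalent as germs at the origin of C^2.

No.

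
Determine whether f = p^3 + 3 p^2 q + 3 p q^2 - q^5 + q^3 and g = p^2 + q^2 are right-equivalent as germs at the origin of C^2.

No.

The Hessian of f at 0 has rank 0. Corank 2; j^3 = (p + q)^3 is a perfect cube, so E-series; the 5-jet and mu = 8 give E_8. The Hessian of g at 0 has rank 2. Corank 0: nondegenerate Morse point, so A_1. f is E_8 but g is A_1, hence not right-equivalent.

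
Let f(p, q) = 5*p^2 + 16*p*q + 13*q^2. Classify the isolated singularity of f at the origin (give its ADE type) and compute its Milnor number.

Type A_{1}, Milnor number mu = 1.

The Hessian of f at 0 is [[10, 16], [16, 26]] with rank 2, so corank 0. A Groebner basis of the Jacobian ideal J(f) in C{p,q} is {p, q}; counting standard monomials gives mu = 1. Corank 0: nondegenerate Morse point, so A_1.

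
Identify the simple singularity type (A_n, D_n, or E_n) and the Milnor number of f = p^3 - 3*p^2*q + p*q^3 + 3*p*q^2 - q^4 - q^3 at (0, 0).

The Hessian of f at 0 has rank 0. Corank 2; j^3 = (p - q)^3 is a perfect cube, so E-series; the 4-jet and mu = 7 give E_7.

Type E_{7}, Milnor number mu = 7.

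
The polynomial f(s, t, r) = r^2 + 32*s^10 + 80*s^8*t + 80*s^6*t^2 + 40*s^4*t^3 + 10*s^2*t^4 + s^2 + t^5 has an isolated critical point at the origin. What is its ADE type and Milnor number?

Type A_{4}, Milnor number mu = 4.

The Hessian of f at 0 has rank 2. Corank 1: A-series; mu = 4 gives A_4.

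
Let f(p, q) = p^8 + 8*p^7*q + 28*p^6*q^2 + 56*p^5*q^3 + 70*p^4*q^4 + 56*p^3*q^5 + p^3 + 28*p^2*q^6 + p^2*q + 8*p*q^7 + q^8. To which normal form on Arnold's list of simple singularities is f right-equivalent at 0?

The Hessian of f at 0 has rank 0. Corank 2; j^3 = p^2*(p + q) has shape L^2 M (L != M), so D-series; mu = 9 gives D_9.

D_9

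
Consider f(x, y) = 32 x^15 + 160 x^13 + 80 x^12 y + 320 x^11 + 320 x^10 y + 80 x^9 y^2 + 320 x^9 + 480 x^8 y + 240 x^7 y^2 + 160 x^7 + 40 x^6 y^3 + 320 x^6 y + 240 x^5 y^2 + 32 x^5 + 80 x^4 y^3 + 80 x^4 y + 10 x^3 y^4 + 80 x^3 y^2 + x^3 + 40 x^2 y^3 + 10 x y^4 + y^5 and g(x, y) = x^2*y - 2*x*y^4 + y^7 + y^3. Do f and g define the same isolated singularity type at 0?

No.

The Hessian of f at 0 has rank 0. Corank 2; j^3 = x^3 is a perfect cube, so E-series; the 5-jet and mu = 8 give E_8. The Hessian of g at 0 has rank 0. Corank 2; j^3 = y*(x^2 + y^2) splits into three distinct lines over C (the quadratic factor has nonzero discriminant), so D_4. f is E_8 but g is D_4, hence not right-equivalent.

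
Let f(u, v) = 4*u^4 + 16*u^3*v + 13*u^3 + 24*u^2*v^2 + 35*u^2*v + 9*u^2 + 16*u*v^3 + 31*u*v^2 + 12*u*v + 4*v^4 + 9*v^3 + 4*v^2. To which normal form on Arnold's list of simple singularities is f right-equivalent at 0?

A2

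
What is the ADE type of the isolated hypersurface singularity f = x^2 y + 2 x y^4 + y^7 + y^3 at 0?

D_{4}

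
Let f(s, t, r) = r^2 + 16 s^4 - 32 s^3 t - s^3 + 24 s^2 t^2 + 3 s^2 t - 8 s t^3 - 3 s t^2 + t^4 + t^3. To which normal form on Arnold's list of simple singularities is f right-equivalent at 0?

E_{6}

The Hessian of f at 0 has rank 1. Corank 2; j^3 = -(s - t)^3 is a perfect cube, so E-series; the 4-jet and mu = 6 give E_6.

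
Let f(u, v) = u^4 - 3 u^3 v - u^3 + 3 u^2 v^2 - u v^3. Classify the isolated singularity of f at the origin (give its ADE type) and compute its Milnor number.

Type E_{7}, Milnor number mu = 7.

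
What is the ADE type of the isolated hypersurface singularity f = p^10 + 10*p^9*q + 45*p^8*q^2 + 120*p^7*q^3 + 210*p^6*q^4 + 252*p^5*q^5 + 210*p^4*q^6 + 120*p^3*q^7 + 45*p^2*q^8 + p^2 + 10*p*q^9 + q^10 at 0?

A_{9}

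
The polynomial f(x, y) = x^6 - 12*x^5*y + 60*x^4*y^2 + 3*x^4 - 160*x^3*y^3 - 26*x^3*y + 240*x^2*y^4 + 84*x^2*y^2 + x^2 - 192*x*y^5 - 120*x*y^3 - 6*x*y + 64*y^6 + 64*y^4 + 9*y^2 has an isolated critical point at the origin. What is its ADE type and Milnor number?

Type A_{3}, Milnor number mu = 3.

The Hessian of f at 0 has rank 1. Corank 1: A-series; mu = 3 gives A_3.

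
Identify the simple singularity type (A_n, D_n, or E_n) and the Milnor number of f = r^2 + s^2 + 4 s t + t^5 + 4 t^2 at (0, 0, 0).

Type A4, Milnor number mu = 4.

The Hessian of f at 0 has rank 2. Corank 1: A-series; mu = 4 gives A_4.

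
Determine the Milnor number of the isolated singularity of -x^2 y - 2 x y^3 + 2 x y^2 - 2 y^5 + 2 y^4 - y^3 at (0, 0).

The Hessian of f at 0 has rank 0. Corank 2; j^3 = -y*(x - y)^2 has shape L^2 M (L != M), so D-series; mu = 6 gives D_6.

6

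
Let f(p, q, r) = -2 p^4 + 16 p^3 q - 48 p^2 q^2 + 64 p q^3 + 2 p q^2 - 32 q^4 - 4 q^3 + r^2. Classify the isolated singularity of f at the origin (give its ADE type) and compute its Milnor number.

Type D_{5}, Milnor number mu = 5.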